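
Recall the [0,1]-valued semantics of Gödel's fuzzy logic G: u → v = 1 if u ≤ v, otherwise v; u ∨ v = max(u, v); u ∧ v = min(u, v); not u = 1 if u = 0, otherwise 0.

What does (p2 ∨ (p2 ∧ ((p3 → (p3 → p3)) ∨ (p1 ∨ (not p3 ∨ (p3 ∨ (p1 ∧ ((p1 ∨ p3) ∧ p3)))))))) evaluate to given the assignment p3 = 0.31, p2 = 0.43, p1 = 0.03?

0.43

(p3 → p3): 0.31 ≤ 0.31, so result = 1
(p3 → (p3 → p3)): 0.31 ≤ 1, so result = 1
not p3: Gödel ¬ of 0.31 = 0 (operand ≠ 0)
(p1 ∨ p3) = max(0.03, 0.31) = 0.31
((p1 ∨ p3) ∧ p3) = min(0.31, 0.31) = 0.31
(p1 ∧ ((p1 ∨ p3) ∧ p3)) = min(0.03, 0.31) = 0.03
(p3 ∨ (p1 ∧ ((p1 ∨ p3) ∧ p3))) = max(0.31, 0.03) = 0.31
(not p3 ∨ (p3 ∨ (p1 ∧ ((p1 ∨ p3) ∧ p3)))) = max(0, 0.31) = 0.31
(p1 ∨ (not p3 ∨ (p3 ∨ (p1 ∧ ((p1 ∨ p3) ∧ p3))))) = max(0.03, 0.31) = 0.31
((p3 → (p3 → p3)) ∨ (p1 ∨ (not p3 ∨ (p3 ∨ (p1 ∧ ((p1 ∨ p3) ∧ p3)))))) = max(1, 0.31) = 1
(p2 ∧ ((p3 → (p3 → p3)) ∨ (p1 ∨ (not p3 ∨ (p3 ∨ (p1 ∧ ((p1 ∨ p3) ∧ p3))))))) = min(0.43, 1) = 0.43
(p2 ∨ (p2 ∧ ((p3 → (p3 → p3)) ∨ (p1 ∨ (not p3 ∨ (p3 ∨ (p1 ∧ ((p1 ∨ p3) ∧ p3)))))))) = max(0.43, 0.43) = 0.43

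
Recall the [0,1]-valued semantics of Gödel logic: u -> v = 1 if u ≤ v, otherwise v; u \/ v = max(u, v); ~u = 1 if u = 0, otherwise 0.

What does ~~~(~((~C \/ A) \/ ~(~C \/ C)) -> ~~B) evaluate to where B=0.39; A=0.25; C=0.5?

0.00

~C: Gödel ¬ of 0.5 = 0 (operand ≠ 0)
(~C \/ A) = max(0, 0.25) = 0.25
~C: Gödel ¬ of 0.5 = 0 (operand ≠ 0)
(~C \/ C) = max(0, 0.5) = 0.5
~(~C \/ C): Gödel ¬ of 0.5 = 0 (operand ≠ 0)
((~C \/ A) \/ ~(~C \/ C)) = max(0.25, 0) = 0.25
~((~C \/ A) \/ ~(~C \/ C)): Gödel ¬ of 0.25 = 0 (operand ≠ 0)
~B: Gödel ¬ of 0.39 = 0 (operand ≠ 0)
~~B: Gödel ¬ of 0 = 1 (operand is 0)
(~((~C \/ A) \/ ~(~C \/ C)) -> ~~B): 0 ≤ 1, so result = 1
~(~((~C \/ A) \/ ~(~C \/ C)) -> ~~B): Gödel ¬ of 1 = 0 (operand ≠ 0)
~~(~((~C \/ A) \/ ~(~C \/ C)) -> ~~B): Gödel ¬ of 0 = 1 (operand is 0)
~~~(~((~C \/ A) \/ ~(~C \/ C)) -> ~~B): Gödel ¬ of 1 = 0 (operand ≠ 0)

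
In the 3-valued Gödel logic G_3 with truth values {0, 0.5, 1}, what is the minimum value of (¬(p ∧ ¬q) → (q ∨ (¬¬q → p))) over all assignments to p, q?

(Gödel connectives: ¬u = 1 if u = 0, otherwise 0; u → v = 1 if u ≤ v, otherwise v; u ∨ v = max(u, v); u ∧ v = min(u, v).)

The minimum is attained at p = 0, q = 0.5:
  ¬q: Gödel ¬ of 0.5 = 0 (operand ≠ 0)
  (p ∧ ¬q) = min(0, 0) = 0
  ¬(p ∧ ¬q): Gödel ¬ of 0 = 1 (operand is 0)
  ¬q: Gödel ¬ of 0.5 = 0 (operand ≠ 0)
  ¬¬q: Gödel ¬ of 0 = 1 (operand is 0)
  (¬¬q → p): 1 > 0, so result = 0
  (q ∨ (¬¬q → p)) = max(0.5, 0) = 0.5
  (¬(p ∧ ¬q) → (q ∨ (¬¬q → p))): 1 > 0.5, so result = 0.5
Checking all 9 assignments confirms none give a value below 0.50.

0.50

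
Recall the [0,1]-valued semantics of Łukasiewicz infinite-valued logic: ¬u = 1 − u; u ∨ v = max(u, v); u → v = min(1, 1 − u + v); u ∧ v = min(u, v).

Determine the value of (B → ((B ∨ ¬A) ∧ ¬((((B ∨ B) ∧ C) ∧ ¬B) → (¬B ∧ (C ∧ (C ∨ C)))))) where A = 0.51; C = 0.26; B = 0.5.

0.50

¬A: Łukasiewicz ¬ gives 1 − 0.51 = 0.49
(B ∨ ¬A) = max(0.5, 0.49) = 0.5
(B ∨ B) = max(0.5, 0.5) = 0.5
((B ∨ B) ∧ C) = min(0.5, 0.26) = 0.26
¬B: Łukasiewicz ¬ gives 1 − 0.5 = 0.5
(((B ∨ B) ∧ C) ∧ ¬B) = min(0.26, 0.5) = 0.26
¬B: Łukasiewicz ¬ gives 1 − 0.5 = 0.5
(C ∨ C) = max(0.26, 0.26) = 0.26
(C ∧ (C ∨ C)) = min(0.26, 0.26) = 0.26
(¬B ∧ (C ∧ (C ∨ C))) = min(0.5, 0.26) = 0.26
((((B ∨ B) ∧ C) ∧ ¬B) → (¬B ∧ (C ∧ (C ∨ C)))): min(1, 1 − 0.26 + 0.26) = 1
¬((((B ∨ B) ∧ C) ∧ ¬B) → (¬B ∧ (C ∧ (C ∨ C)))): Łukasiewicz ¬ gives 1 − 1 = 0
((B ∨ ¬A) ∧ ¬((((B ∨ B) ∧ C) ∧ ¬B) → (¬B ∧ (C ∧ (C ∨ C))))) = min(0.5, 0) = 0
(B → ((B ∨ ¬A) ∧ ¬((((B ∨ B) ∧ C) ∧ ¬B) → (¬B ∧ (C ∧ (C ∨ C)))))): min(1, 1 − 0.5 + 0) = 0.5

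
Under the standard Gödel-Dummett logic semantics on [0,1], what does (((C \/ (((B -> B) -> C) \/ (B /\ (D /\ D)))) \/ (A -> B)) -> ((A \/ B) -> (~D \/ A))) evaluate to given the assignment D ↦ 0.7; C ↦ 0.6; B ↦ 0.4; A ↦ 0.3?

0.30

(B -> B): 0.4 ≤ 0.4, so result = 1
((B -> B) -> C): 1 > 0.6, so result = 0.6
(D /\ D) = min(0.7, 0.7) = 0.7
(B /\ (D /\ D)) = min(0.4, 0.7) = 0.4
(((B -> B) -> C) \/ (B /\ (D /\ D))) = max(0.6, 0.4) = 0.6
(C \/ (((B -> B) -> C) \/ (B /\ (D /\ D)))) = max(0.6, 0.6) = 0.6
(A -> B): 0.3 ≤ 0.4, so result = 1
((C \/ (((B -> B) -> C) \/ (B /\ (D /\ D)))) \/ (A -> B)) = max(0.6, 1) = 1
(A \/ B) = max(0.3, 0.4) = 0.4
~D: Gödel ¬ of 0.7 = 0 (operand ≠ 0)
(~D \/ A) = max(0, 0.3) = 0.3
((A \/ B) -> (~D \/ A)): 0.4 > 0.3, so result = 0.3
(((C \/ (((B -> B) -> C) \/ (B /\ (D /\ D)))) \/ (A -> B)) -> ((A \/ B) -> (~D \/ A))): 1 > 0.3, so result = 0.3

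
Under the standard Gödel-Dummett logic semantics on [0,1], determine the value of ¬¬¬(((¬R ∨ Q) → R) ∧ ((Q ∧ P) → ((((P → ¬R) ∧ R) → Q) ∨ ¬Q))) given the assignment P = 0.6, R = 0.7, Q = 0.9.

0.00

¬R: Gödel ¬ of 0.7 = 0 (operand ≠ 0)
(¬R ∨ Q) = max(0, 0.9) = 0.9
((¬R ∨ Q) → R): 0.9 > 0.7, so result = 0.7
(Q ∧ P) = min(0.9, 0.6) = 0.6
¬R: Gödel ¬ of 0.7 = 0 (operand ≠ 0)
(P → ¬R): 0.6 > 0, so result = 0
((P → ¬R) ∧ R) = min(0, 0.7) = 0
(((P → ¬R) ∧ R) → Q): 0 ≤ 0.9, so result = 1
¬Q: Gödel ¬ of 0.9 = 0 (operand ≠ 0)
((((P → ¬R) ∧ R) → Q) ∨ ¬Q) = max(1, 0) = 1
((Q ∧ P) → ((((P → ¬R) ∧ R) → Q) ∨ ¬Q)): 0.6 ≤ 1, so result = 1
(((¬R ∨ Q) → R) ∧ ((Q ∧ P) → ((((P → ¬R) ∧ R) → Q) ∨ ¬Q))) = min(0.7, 1) = 0.7
¬(((¬R ∨ Q) → R) ∧ ((Q ∧ P) → ((((P → ¬R) ∧ R) → Q) ∨ ¬Q))): Gödel ¬ of 0.7 = 0 (operand ≠ 0)
¬¬(((¬R ∨ Q) → R) ∧ ((Q ∧ P) → ((((P → ¬R) ∧ R) → Q) ∨ ¬Q))): Gödel ¬ of 0 = 1 (operand is 0)
¬¬¬(((¬R ∨ Q) → R) ∧ ((Q ∧ P) → ((((P → ¬R) ∧ R) → Q) ∨ ¬Q))): Gödel ¬ of 1 = 0 (operand ≠ 0)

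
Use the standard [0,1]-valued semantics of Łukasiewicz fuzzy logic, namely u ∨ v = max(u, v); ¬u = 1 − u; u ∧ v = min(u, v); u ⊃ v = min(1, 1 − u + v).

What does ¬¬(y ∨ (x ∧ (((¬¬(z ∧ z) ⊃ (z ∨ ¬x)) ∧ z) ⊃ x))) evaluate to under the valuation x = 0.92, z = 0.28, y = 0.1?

(z ∧ z) = min(0.28, 0.28) = 0.28
¬(z ∧ z): Łukasiewicz ¬ gives 1 − 0.28 = 0.72
¬¬(z ∧ z): Łukasiewicz ¬ gives 1 − 0.72 = 0.28
¬x: Łukasiewicz ¬ gives 1 − 0.92 = 0.08
(z ∨ ¬x) = max(0.28, 0.08) = 0.28
(¬¬(z ∧ z) ⊃ (z ∨ ¬x)): min(1, 1 − 0.28 + 0.28) = 1
((¬¬(z ∧ z) ⊃ (z ∨ ¬x)) ∧ z) = min(1, 0.28) = 0.28
(((¬¬(z ∧ z) ⊃ (z ∨ ¬x)) ∧ z) ⊃ x): min(1, 1 − 0.28 + 0.92) = 1
(x ∧ (((¬¬(z ∧ z) ⊃ (z ∨ ¬x)) ∧ z) ⊃ x)) = min(0.92, 1) = 0.92
(y ∨ (x ∧ (((¬¬(z ∧ z) ⊃ (z ∨ ¬x)) ∧ z) ⊃ x))) = max(0.1, 0.92) = 0.92
¬(y ∨ (x ∧ (((¬¬(z ∧ z) ⊃ (z ∨ ¬x)) ∧ z) ⊃ x))): Łukasiewicz ¬ gives 1 − 0.92 = 0.08
¬¬(y ∨ (x ∧ (((¬¬(z ∧ z) ⊃ (z ∨ ¬x)) ∧ z) ⊃ x))): Łukasiewicz ¬ gives 1 − 0.08 = 0.92

0.92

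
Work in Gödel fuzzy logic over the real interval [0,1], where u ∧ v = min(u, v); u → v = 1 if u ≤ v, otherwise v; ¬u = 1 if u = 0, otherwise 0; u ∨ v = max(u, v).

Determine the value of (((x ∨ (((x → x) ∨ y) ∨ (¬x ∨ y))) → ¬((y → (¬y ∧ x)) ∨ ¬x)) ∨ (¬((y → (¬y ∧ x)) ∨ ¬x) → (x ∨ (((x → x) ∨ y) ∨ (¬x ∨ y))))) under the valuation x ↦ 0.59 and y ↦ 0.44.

(x → x): 0.59 ≤ 0.59, so result = 1
((x → x) ∨ y) = max(1, 0.44) = 1
¬x: Gödel ¬ of 0.59 = 0 (operand ≠ 0)
(¬x ∨ y) = max(0, 0.44) = 0.44
(((x → x) ∨ y) ∨ (¬x ∨ y)) = max(1, 0.44) = 1
(x ∨ (((x → x) ∨ y) ∨ (¬x ∨ y))) = max(0.59, 1) = 1
¬y: Gödel ¬ of 0.44 = 0 (operand ≠ 0)
(¬y ∧ x) = min(0, 0.59) = 0
(y → (¬y ∧ x)): 0.44 > 0, so result = 0
¬x: Gödel ¬ of 0.59 = 0 (operand ≠ 0)
((y → (¬y ∧ x)) ∨ ¬x) = max(0, 0) = 0
¬((y → (¬y ∧ x)) ∨ ¬x): Gödel ¬ of 0 = 1 (operand is 0)
((x ∨ (((x → x) ∨ y) ∨ (¬x ∨ y))) → ¬((y → (¬y ∧ x)) ∨ ¬x)): 1 ≤ 1, so result = 1
¬y: Gödel ¬ of 0.44 = 0 (operand ≠ 0)
(¬y ∧ x) = min(0, 0.59) = 0
(y → (¬y ∧ x)): 0.44 > 0, so result = 0
¬x: Gödel ¬ of 0.59 = 0 (operand ≠ 0)
((y → (¬y ∧ x)) ∨ ¬x) = max(0, 0) = 0
¬((y → (¬y ∧ x)) ∨ ¬x): Gödel ¬ of 0 = 1 (operand is 0)
(x → x): 0.59 ≤ 0.59, so result = 1
((x → x) ∨ y) = max(1, 0.44) = 1
¬x: Gödel ¬ of 0.59 = 0 (operand ≠ 0)
(¬x ∨ y) = max(0, 0.44) = 0.44
(((x → x) ∨ y) ∨ (¬x ∨ y)) = max(1, 0.44) = 1
(x ∨ (((x → x) ∨ y) ∨ (¬x ∨ y))) = max(0.59, 1) = 1
(¬((y → (¬y ∧ x)) ∨ ¬x) → (x ∨ (((x → x) ∨ y) ∨ (¬x ∨ y)))): 1 ≤ 1, so result = 1
(((x ∨ (((x → x) ∨ y) ∨ (¬x ∨ y))) → ¬((y → (¬y ∧ x)) ∨ ¬x)) ∨ (¬((y → (¬y ∧ x)) ∨ ¬x) → (x ∨ (((x → x) ∨ y) ∨ (¬x ∨ y))))) = max(1, 1) = 1

1.00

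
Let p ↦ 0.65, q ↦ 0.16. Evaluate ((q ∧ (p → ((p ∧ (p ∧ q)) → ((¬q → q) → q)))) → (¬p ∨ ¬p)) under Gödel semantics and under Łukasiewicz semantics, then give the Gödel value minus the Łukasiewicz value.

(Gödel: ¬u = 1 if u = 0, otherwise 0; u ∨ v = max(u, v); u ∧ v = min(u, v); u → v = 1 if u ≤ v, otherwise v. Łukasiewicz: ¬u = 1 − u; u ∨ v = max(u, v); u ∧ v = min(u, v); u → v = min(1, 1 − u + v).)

-1.00

Gödel evaluation:
  (p ∧ q) = min(0.65, 0.16) = 0.16
  (p ∧ (p ∧ q)) = min(0.65, 0.16) = 0.16
  ¬q: Gödel ¬ of 0.16 = 0 (operand ≠ 0)
  (¬q → q): 0 ≤ 0.16, so result = 1
  ((¬q → q) → q): 1 > 0.16, so result = 0.16
  ((p ∧ (p ∧ q)) → ((¬q → q) → q)): 0.16 ≤ 0.16, so result = 1
  (p → ((p ∧ (p ∧ q)) → ((¬q → q) → q))): 0.65 ≤ 1, so result = 1
  (q ∧ (p → ((p ∧ (p ∧ q)) → ((¬q → q) → q)))) = min(0.16, 1) = 0.16
  ¬p: Gödel ¬ of 0.65 = 0 (operand ≠ 0)
  ¬p: Gödel ¬ of 0.65 = 0 (operand ≠ 0)
  (¬p ∨ ¬p) = max(0, 0) = 0
  ((q ∧ (p → ((p ∧ (p ∧ q)) → ((¬q → q) → q)))) → (¬p ∨ ¬p)): 0.16 > 0, so result = 0
  Gödel value = 0
Łukasiewicz evaluation:
  (p ∧ q) = min(0.65, 0.16) = 0.16
  (p ∧ (p ∧ q)) = min(0.65, 0.16) = 0.16
  ¬q: Łukasiewicz ¬ gives 1 − 0.16 = 0.84
  (¬q → q): min(1, 1 − 0.84 + 0.16) = 0.32
  ((¬q → q) → q): min(1, 1 − 0.32 + 0.16) = 0.84
  ((p ∧ (p ∧ q)) → ((¬q → q) → q)): min(1, 1 − 0.16 + 0.84) = 1
  (p → ((p ∧ (p ∧ q)) → ((¬q → q) → q))): min(1, 1 − 0.65 + 1) = 1
  (q ∧ (p → ((p ∧ (p ∧ q)) → ((¬q → q) → q)))) = min(0.16, 1) = 0.16
  ¬p: Łukasiewicz ¬ gives 1 − 0.65 = 0.35
  ¬p: Łukasiewicz ¬ gives 1 − 0.65 = 0.35
  (¬p ∨ ¬p) = max(0.35, 0.35) = 0.35
  ((q ∧ (p → ((p ∧ (p ∧ q)) → ((¬q → q) → q)))) → (¬p ∨ ¬p)): min(1, 1 − 0.16 + 0.35) = 1
  Łukasiewicz value = 1
Difference: 0 − 1 = -1.00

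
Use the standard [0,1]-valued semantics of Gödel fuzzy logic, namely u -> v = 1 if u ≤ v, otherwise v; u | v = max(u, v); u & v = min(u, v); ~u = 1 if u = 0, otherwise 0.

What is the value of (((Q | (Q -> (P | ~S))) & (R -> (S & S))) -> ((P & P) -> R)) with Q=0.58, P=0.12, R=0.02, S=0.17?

~S: Gödel ¬ of 0.17 = 0 (operand ≠ 0)
(P | ~S) = max(0.12, 0) = 0.12
(Q -> (P | ~S)): 0.58 > 0.12, so result = 0.12
(Q | (Q -> (P | ~S))) = max(0.58, 0.12) = 0.58
(S & S) = min(0.17, 0.17) = 0.17
(R -> (S & S)): 0.02 ≤ 0.17, so result = 1
((Q | (Q -> (P | ~S))) & (R -> (S & S))) = min(0.58, 1) = 0.58
(P & P) = min(0.12, 0.12) = 0.12
((P & P) -> R): 0.12 > 0.02, so result = 0.02
(((Q | (Q -> (P | ~S))) & (R -> (S & S))) -> ((P & P) -> R)): 0.58 > 0.02, so result = 0.02

0.02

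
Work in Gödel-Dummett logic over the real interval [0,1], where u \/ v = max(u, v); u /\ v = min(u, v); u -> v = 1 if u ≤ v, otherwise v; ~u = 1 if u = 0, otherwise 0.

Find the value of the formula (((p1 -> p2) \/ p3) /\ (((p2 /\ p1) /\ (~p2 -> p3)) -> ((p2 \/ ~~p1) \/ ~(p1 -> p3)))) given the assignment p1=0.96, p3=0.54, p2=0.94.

0.94

(p1 -> p2): 0.96 > 0.94, so result = 0.94
((p1 -> p2) \/ p3) = max(0.94, 0.54) = 0.94
(p2 /\ p1) = min(0.94, 0.96) = 0.94
~p2: Gödel ¬ of 0.94 = 0 (operand ≠ 0)
(~p2 -> p3): 0 ≤ 0.54, so result = 1
((p2 /\ p1) /\ (~p2 -> p3)) = min(0.94, 1) = 0.94
~p1: Gödel ¬ of 0.96 = 0 (operand ≠ 0)
~~p1: Gödel ¬ of 0 = 1 (operand is 0)
(p2 \/ ~~p1) = max(0.94, 1) = 1
(p1 -> p3): 0.96 > 0.54, so result = 0.54
~(p1 -> p3): Gödel ¬ of 0.54 = 0 (operand ≠ 0)
((p2 \/ ~~p1) \/ ~(p1 -> p3)) = max(1, 0) = 1
(((p2 /\ p1) /\ (~p2 -> p3)) -> ((p2 \/ ~~p1) \/ ~(p1 -> p3))): 0.94 ≤ 1, so result = 1
(((p1 -> p2) \/ p3) /\ (((p2 /\ p1) /\ (~p2 -> p3)) -> ((p2 \/ ~~p1) \/ ~(p1 -> p3)))) = min(0.94, 1) = 0.94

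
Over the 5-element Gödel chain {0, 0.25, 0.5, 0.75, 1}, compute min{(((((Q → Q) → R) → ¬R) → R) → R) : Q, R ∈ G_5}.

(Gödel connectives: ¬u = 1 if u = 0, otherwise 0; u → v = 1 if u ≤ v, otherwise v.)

0.25

The minimum is attained at Q = 0, R = 0.25:
  (Q → Q): 0 ≤ 0, so result = 1
  ((Q → Q) → R): 1 > 0.25, so result = 0.25
  ¬R: Gödel ¬ of 0.25 = 0 (operand ≠ 0)
  (((Q → Q) → R) → ¬R): 0.25 > 0, so result = 0
  ((((Q → Q) → R) → ¬R) → R): 0 ≤ 0.25, so result = 1
  (((((Q → Q) → R) → ¬R) → R) → R): 1 > 0.25, so result = 0.25
Checking all 25 assignments confirms none give a value below 0.25.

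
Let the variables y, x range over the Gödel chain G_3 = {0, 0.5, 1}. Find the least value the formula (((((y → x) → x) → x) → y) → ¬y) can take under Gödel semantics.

The minimum is attained at y = 0.5, x = 0:
  (y → x): 0.5 > 0, so result = 0
  ((y → x) → x): 0 ≤ 0, so result = 1
  (((y → x) → x) → x): 1 > 0, so result = 0
  ((((y → x) → x) → x) → y): 0 ≤ 0.5, so result = 1
  ¬y: Gödel ¬ of 0.5 = 0 (operand ≠ 0)
  (((((y → x) → x) → x) → y) → ¬y): 1 > 0, so result = 0
Checking all 9 assignments confirms none give a value below 0.00.

0.00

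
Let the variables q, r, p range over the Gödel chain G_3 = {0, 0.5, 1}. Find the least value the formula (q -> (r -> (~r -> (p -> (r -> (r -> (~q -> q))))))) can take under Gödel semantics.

1.00

Every assignment gives 1. For instance at q = 0, r = 0, p = 0:
  ~r: Gödel ¬ of 0 = 1 (operand is 0)
  ~q: Gödel ¬ of 0 = 1 (operand is 0)
  (~q -> q): 1 > 0, so result = 0
  (r -> (~q -> q)): 0 ≤ 0, so result = 1
  (r -> (r -> (~q -> q))): 0 ≤ 1, so result = 1
  (p -> (r -> (r -> (~q -> q)))): 0 ≤ 1, so result = 1
  (~r -> (p -> (r -> (r -> (~q -> q))))): 1 ≤ 1, so result = 1
  (r -> (~r -> (p -> (r -> (r -> (~q -> q)))))): 0 ≤ 1, so result = 1
  (q -> (r -> (~r -> (p -> (r -> (r -> (~q -> q))))))): 0 ≤ 1, so result = 1
All 27 assignments give value 1 — the formula is a G_3-tautology.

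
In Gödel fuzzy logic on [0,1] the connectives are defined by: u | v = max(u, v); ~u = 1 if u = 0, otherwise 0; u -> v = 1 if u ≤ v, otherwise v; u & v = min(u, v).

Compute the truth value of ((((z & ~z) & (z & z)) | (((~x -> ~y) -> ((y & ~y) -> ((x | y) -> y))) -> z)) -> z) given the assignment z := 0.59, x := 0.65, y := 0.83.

1.00

~z: Gödel ¬ of 0.59 = 0 (operand ≠ 0)
(z & ~z) = min(0.59, 0) = 0
(z & z) = min(0.59, 0.59) = 0.59
((z & ~z) & (z & z)) = min(0, 0.59) = 0
~x: Gödel ¬ of 0.65 = 0 (operand ≠ 0)
~y: Gödel ¬ of 0.83 = 0 (operand ≠ 0)
(~x -> ~y): 0 ≤ 0, so result = 1
~y: Gödel ¬ of 0.83 = 0 (operand ≠ 0)
(y & ~y) = min(0.83, 0) = 0
(x | y) = max(0.65, 0.83) = 0.83
((x | y) -> y): 0.83 ≤ 0.83, so result = 1
((y & ~y) -> ((x | y) -> y)): 0 ≤ 1, so result = 1
((~x -> ~y) -> ((y & ~y) -> ((x | y) -> y))): 1 ≤ 1, so result = 1
(((~x -> ~y) -> ((y & ~y) -> ((x | y) -> y))) -> z): 1 > 0.59, so result = 0.59
(((z & ~z) & (z & z)) | (((~x -> ~y) -> ((y & ~y) -> ((x | y) -> y))) -> z)) = max(0, 0.59) = 0.59
((((z & ~z) & (z & z)) | (((~x -> ~y) -> ((y & ~y) -> ((x | y) -> y))) -> z)) -> z): 0.59 ≤ 0.59, so result = 1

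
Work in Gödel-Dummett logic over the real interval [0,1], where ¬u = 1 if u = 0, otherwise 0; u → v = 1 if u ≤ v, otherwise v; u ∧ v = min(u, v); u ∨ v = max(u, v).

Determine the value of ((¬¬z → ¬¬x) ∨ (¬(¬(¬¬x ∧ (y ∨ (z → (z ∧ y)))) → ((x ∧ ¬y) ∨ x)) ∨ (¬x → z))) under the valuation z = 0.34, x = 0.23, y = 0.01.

¬z: Gödel ¬ of 0.34 = 0 (operand ≠ 0)
¬¬z: Gödel ¬ of 0 = 1 (operand is 0)
¬x: Gödel ¬ of 0.23 = 0 (operand ≠ 0)
¬¬x: Gödel ¬ of 0 = 1 (operand is 0)
(¬¬z → ¬¬x): 1 ≤ 1, so result = 1
¬x: Gödel ¬ of 0.23 = 0 (operand ≠ 0)
¬¬x: Gödel ¬ of 0 = 1 (operand is 0)
(z ∧ y) = min(0.34, 0.01) = 0.01
(z → (z ∧ y)): 0.34 > 0.01, so result = 0.01
(y ∨ (z → (z ∧ y))) = max(0.01, 0.01) = 0.01
(¬¬x ∧ (y ∨ (z → (z ∧ y)))) = min(1, 0.01) = 0.01
¬(¬¬x ∧ (y ∨ (z → (z ∧ y)))): Gödel ¬ of 0.01 = 0 (operand ≠ 0)
¬y: Gödel ¬ of 0.01 = 0 (operand ≠ 0)
(x ∧ ¬y) = min(0.23, 0) = 0
((x ∧ ¬y) ∨ x) = max(0, 0.23) = 0.23
(¬(¬¬x ∧ (y ∨ (z → (z ∧ y)))) → ((x ∧ ¬y) ∨ x)): 0 ≤ 0.23, so result = 1
¬(¬(¬¬x ∧ (y ∨ (z → (z ∧ y)))) → ((x ∧ ¬y) ∨ x)): Gödel ¬ of 1 = 0 (operand ≠ 0)
¬x: Gödel ¬ of 0.23 = 0 (operand ≠ 0)
(¬x → z): 0 ≤ 0.34, so result = 1
(¬(¬(¬¬x ∧ (y ∨ (z → (z ∧ y)))) → ((x ∧ ¬y) ∨ x)) ∨ (¬x → z)) = max(0, 1) = 1
((¬¬z → ¬¬x) ∨ (¬(¬(¬¬x ∧ (y ∨ (z → (z ∧ y)))) → ((x ∧ ¬y) ∨ x)) ∨ (¬x → z))) = max(1, 1) = 1

1.00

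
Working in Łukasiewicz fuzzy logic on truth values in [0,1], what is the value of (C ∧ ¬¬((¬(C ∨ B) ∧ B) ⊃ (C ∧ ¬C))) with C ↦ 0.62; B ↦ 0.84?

(C ∨ B) = max(0.62, 0.84) = 0.84
¬(C ∨ B): Łukasiewicz ¬ gives 1 − 0.84 = 0.16
(¬(C ∨ B) ∧ B) = min(0.16, 0.84) = 0.16
¬C: Łukasiewicz ¬ gives 1 − 0.62 = 0.38
(C ∧ ¬C) = min(0.62, 0.38) = 0.38
((¬(C ∨ B) ∧ B) ⊃ (C ∧ ¬C)): min(1, 1 − 0.16 + 0.38) = 1
¬((¬(C ∨ B) ∧ B) ⊃ (C ∧ ¬C)): Łukasiewicz ¬ gives 1 − 1 = 0
¬¬((¬(C ∨ B) ∧ B) ⊃ (C ∧ ¬C)): Łukasiewicz ¬ gives 1 − 0 = 1
(C ∧ ¬¬((¬(C ∨ B) ∧ B) ⊃ (C ∧ ¬C))) = min(0.62, 1) = 0.62

0.62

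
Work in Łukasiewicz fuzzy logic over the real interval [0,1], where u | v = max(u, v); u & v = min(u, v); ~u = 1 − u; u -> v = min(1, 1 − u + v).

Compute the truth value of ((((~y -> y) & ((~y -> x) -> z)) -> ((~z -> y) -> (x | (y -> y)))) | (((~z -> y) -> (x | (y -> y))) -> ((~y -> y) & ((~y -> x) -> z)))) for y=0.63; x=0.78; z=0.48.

1.00

~y: Łukasiewicz ¬ gives 1 − 0.63 = 0.37
(~y -> y): min(1, 1 − 0.37 + 0.63) = 1
~y: Łukasiewicz ¬ gives 1 − 0.63 = 0.37
(~y -> x): min(1, 1 − 0.37 + 0.78) = 1
((~y -> x) -> z): min(1, 1 − 1 + 0.48) = 0.48
((~y -> y) & ((~y -> x) -> z)) = min(1, 0.48) = 0.48
~z: Łukasiewicz ¬ gives 1 − 0.48 = 0.52
(~z -> y): min(1, 1 − 0.52 + 0.63) = 1
(y -> y): min(1, 1 − 0.63 + 0.63) = 1
(x | (y -> y)) = max(0.78, 1) = 1
((~z -> y) -> (x | (y -> y))): min(1, 1 − 1 + 1) = 1
(((~y -> y) & ((~y -> x) -> z)) -> ((~z -> y) -> (x | (y -> y)))): min(1, 1 − 0.48 + 1) = 1
~z: Łukasiewicz ¬ gives 1 − 0.48 = 0.52
(~z -> y): min(1, 1 − 0.52 + 0.63) = 1
(y -> y): min(1, 1 − 0.63 + 0.63) = 1
(x | (y -> y)) = max(0.78, 1) = 1
((~z -> y) -> (x | (y -> y))): min(1, 1 − 1 + 1) = 1
~y: Łukasiewicz ¬ gives 1 − 0.63 = 0.37
(~y -> y): min(1, 1 − 0.37 + 0.63) = 1
~y: Łukasiewicz ¬ gives 1 − 0.63 = 0.37
(~y -> x): min(1, 1 − 0.37 + 0.78) = 1
((~y -> x) -> z): min(1, 1 − 1 + 0.48) = 0.48
((~y -> y) & ((~y -> x) -> z)) = min(1, 0.48) = 0.48
(((~z -> y) -> (x | (y -> y))) -> ((~y -> y) & ((~y -> x) -> z))): min(1, 1 − 1 + 0.48) = 0.48
((((~y -> y) & ((~y -> x) -> z)) -> ((~z -> y) -> (x | (y -> y)))) | (((~z -> y) -> (x | (y -> y))) -> ((~y -> y) & ((~y -> x) -> z)))) = max(1, 0.48) = 1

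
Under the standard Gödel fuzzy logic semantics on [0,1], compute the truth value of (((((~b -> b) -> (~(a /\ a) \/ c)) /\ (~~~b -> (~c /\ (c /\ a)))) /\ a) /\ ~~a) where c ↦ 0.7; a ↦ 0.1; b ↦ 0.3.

0.10

~b: Gödel ¬ of 0.3 = 0 (operand ≠ 0)
(~b -> b): 0 ≤ 0.3, so result = 1
(a /\ a) = min(0.1, 0.1) = 0.1
~(a /\ a): Gödel ¬ of 0.1 = 0 (operand ≠ 0)
(~(a /\ a) \/ c) = max(0, 0.7) = 0.7
((~b -> b) -> (~(a /\ a) \/ c)): 1 > 0.7, so result = 0.7
~b: Gödel ¬ of 0.3 = 0 (operand ≠ 0)
~~b: Gödel ¬ of 0 = 1 (operand is 0)
~~~b: Gödel ¬ of 1 = 0 (operand ≠ 0)
~c: Gödel ¬ of 0.7 = 0 (operand ≠ 0)
(c /\ a) = min(0.7, 0.1) = 0.1
(~c /\ (c /\ a)) = min(0, 0.1) = 0
(~~~b -> (~c /\ (c /\ a))): 0 ≤ 0, so result = 1
(((~b -> b) -> (~(a /\ a) \/ c)) /\ (~~~b -> (~c /\ (c /\ a)))) = min(0.7, 1) = 0.7
((((~b -> b) -> (~(a /\ a) \/ c)) /\ (~~~b -> (~c /\ (c /\ a)))) /\ a) = min(0.7, 0.1) = 0.1
~a: Gödel ¬ of 0.1 = 0 (operand ≠ 0)
~~a: Gödel ¬ of 0 = 1 (operand is 0)
(((((~b -> b) -> (~(a /\ a) \/ c)) /\ (~~~b -> (~c /\ (c /\ a)))) /\ a) /\ ~~a) = min(0.1, 1) = 0.1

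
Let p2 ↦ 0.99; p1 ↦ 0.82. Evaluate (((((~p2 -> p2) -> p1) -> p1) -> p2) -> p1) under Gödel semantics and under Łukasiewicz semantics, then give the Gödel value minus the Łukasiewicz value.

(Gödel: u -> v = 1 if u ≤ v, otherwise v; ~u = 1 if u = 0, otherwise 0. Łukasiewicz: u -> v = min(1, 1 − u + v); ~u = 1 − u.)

Gödel evaluation:
  ~p2: Gödel ¬ of 0.99 = 0 (operand ≠ 0)
  (~p2 -> p2): 0 ≤ 0.99, so result = 1
  ((~p2 -> p2) -> p1): 1 > 0.82, so result = 0.82
  (((~p2 -> p2) -> p1) -> p1): 0.82 ≤ 0.82, so result = 1
  ((((~p2 -> p2) -> p1) -> p1) -> p2): 1 > 0.99, so result = 0.99
  (((((~p2 -> p2) -> p1) -> p1) -> p2) -> p1): 0.99 > 0.82, so result = 0.82
  Gödel value = 0.82
Łukasiewicz evaluation:
  ~p2: Łukasiewicz ¬ gives 1 − 0.99 = 0.01
  (~p2 -> p2): min(1, 1 − 0.01 + 0.99) = 1
  ((~p2 -> p2) -> p1): min(1, 1 − 1 + 0.82) = 0.82
  (((~p2 -> p2) -> p1) -> p1): min(1, 1 − 0.82 + 0.82) = 1
  ((((~p2 -> p2) -> p1) -> p1) -> p2): min(1, 1 − 1 + 0.99) = 0.99
  (((((~p2 -> p2) -> p1) -> p1) -> p2) -> p1): min(1, 1 − 0.99 + 0.82) = 0.83
  Łukasiewicz value = 0.83
Difference: 0.82 − 0.83 = -0.01

-0.01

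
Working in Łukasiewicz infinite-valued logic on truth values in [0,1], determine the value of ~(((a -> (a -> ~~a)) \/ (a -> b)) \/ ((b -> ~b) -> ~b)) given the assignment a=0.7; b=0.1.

~a: Łukasiewicz ¬ gives 1 − 0.7 = 0.3
~~a: Łukasiewicz ¬ gives 1 − 0.3 = 0.7
(a -> ~~a): min(1, 1 − 0.7 + 0.7) = 1
(a -> (a -> ~~a)): min(1, 1 − 0.7 + 1) = 1
(a -> b): min(1, 1 − 0.7 + 0.1) = 0.4
((a -> (a -> ~~a)) \/ (a -> b)) = max(1, 0.4) = 1
~b: Łukasiewicz ¬ gives 1 − 0.1 = 0.9
(b -> ~b): min(1, 1 − 0.1 + 0.9) = 1
~b: Łukasiewicz ¬ gives 1 − 0.1 = 0.9
((b -> ~b) -> ~b): min(1, 1 − 1 + 0.9) = 0.9
(((a -> (a -> ~~a)) \/ (a -> b)) \/ ((b -> ~b) -> ~b)) = max(1, 0.9) = 1
~(((a -> (a -> ~~a)) \/ (a -> b)) \/ ((b -> ~b) -> ~b)): Łukasiewicz ¬ gives 1 − 1 = 0

0.00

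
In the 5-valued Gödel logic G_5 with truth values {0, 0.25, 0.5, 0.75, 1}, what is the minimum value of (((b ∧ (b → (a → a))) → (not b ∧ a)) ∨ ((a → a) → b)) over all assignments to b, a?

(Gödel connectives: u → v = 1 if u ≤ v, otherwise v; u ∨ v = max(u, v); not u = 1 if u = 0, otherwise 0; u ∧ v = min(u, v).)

The minimum is attained at b = 0.25, a = 0:
  (a → a): 0 ≤ 0, so result = 1
  (b → (a → a)): 0.25 ≤ 1, so result = 1
  (b ∧ (b → (a → a))) = min(0.25, 1) = 0.25
  not b: Gödel ¬ of 0.25 = 0 (operand ≠ 0)
  (not b ∧ a) = min(0, 0) = 0
  ((b ∧ (b → (a → a))) → (not b ∧ a)): 0.25 > 0, so result = 0
  (a → a): 0 ≤ 0, so result = 1
  ((a → a) → b): 1 > 0.25, so result = 0.25
  (((b ∧ (b → (a → a))) → (not b ∧ a)) ∨ ((a → a) → b)) = max(0, 0.25) = 0.25
Checking all 25 assignments confirms none give a value below 0.25.

0.25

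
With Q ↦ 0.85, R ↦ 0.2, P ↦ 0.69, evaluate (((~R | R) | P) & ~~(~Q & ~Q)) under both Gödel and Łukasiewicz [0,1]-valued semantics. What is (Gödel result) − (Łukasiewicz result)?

Gödel evaluation:
  ~R: Gödel ¬ of 0.2 = 0 (operand ≠ 0)
  (~R | R) = max(0, 0.2) = 0.2
  ((~R | R) | P) = max(0.2, 0.69) = 0.69
  ~Q: Gödel ¬ of 0.85 = 0 (operand ≠ 0)
  ~Q: Gödel ¬ of 0.85 = 0 (operand ≠ 0)
  (~Q & ~Q) = min(0, 0) = 0
  ~(~Q & ~Q): Gödel ¬ of 0 = 1 (operand is 0)
  ~~(~Q & ~Q): Gödel ¬ of 1 = 0 (operand ≠ 0)
  (((~R | R) | P) & ~~(~Q & ~Q)) = min(0.69, 0) = 0
  Gödel value = 0
Łukasiewicz evaluation:
  ~R: Łukasiewicz ¬ gives 1 − 0.2 = 0.8
  (~R | R) = max(0.8, 0.2) = 0.8
  ((~R | R) | P) = max(0.8, 0.69) = 0.8
  ~Q: Łukasiewicz ¬ gives 1 − 0.85 = 0.15
  ~Q: Łukasiewicz ¬ gives 1 − 0.85 = 0.15
  (~Q & ~Q) = min(0.15, 0.15) = 0.15
  ~(~Q & ~Q): Łukasiewicz ¬ gives 1 − 0.15 = 0.85
  ~~(~Q & ~Q): Łukasiewicz ¬ gives 1 − 0.85 = 0.15
  (((~R | R) | P) & ~~(~Q & ~Q)) = min(0.8, 0.15) = 0.15
  Łukasiewicz value = 0.15
Difference: 0 − 0.15 = -0.15

-0.15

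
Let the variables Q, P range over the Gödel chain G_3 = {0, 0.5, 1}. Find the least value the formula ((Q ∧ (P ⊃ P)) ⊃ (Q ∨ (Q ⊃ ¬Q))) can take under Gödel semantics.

1.00

Every assignment gives 1. For instance at Q = 0, P = 0:
  (P ⊃ P): 0 ≤ 0, so result = 1
  (Q ∧ (P ⊃ P)) = min(0, 1) = 0
  ¬Q: Gödel ¬ of 0 = 1 (operand is 0)
  (Q ⊃ ¬Q): 0 ≤ 1, so result = 1
  (Q ∨ (Q ⊃ ¬Q)) = max(0, 1) = 1
  ((Q ∧ (P ⊃ P)) ⊃ (Q ∨ (Q ⊃ ¬Q))): 0 ≤ 1, so result = 1
All 9 assignments give value 1 — the formula is a G_3-tautology.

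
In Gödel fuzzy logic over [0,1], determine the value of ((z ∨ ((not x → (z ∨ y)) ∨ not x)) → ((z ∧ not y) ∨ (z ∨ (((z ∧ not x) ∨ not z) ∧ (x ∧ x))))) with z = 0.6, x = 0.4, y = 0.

0.60

not x: Gödel ¬ of 0.4 = 0 (operand ≠ 0)
(z ∨ y) = max(0.6, 0) = 0.6
(not x → (z ∨ y)): 0 ≤ 0.6, so result = 1
not x: Gödel ¬ of 0.4 = 0 (operand ≠ 0)
((not x → (z ∨ y)) ∨ not x) = max(1, 0) = 1
(z ∨ ((not x → (z ∨ y)) ∨ not x)) = max(0.6, 1) = 1
not y: Gödel ¬ of 0 = 1 (operand is 0)
(z ∧ not y) = min(0.6, 1) = 0.6
not x: Gödel ¬ of 0.4 = 0 (operand ≠ 0)
(z ∧ not x) = min(0.6, 0) = 0
not z: Gödel ¬ of 0.6 = 0 (operand ≠ 0)
((z ∧ not x) ∨ not z) = max(0, 0) = 0
(x ∧ x) = min(0.4, 0.4) = 0.4
(((z ∧ not x) ∨ not z) ∧ (x ∧ x)) = min(0, 0.4) = 0
(z ∨ (((z ∧ not x) ∨ not z) ∧ (x ∧ x))) = max(0.6, 0) = 0.6
((z ∧ not y) ∨ (z ∨ (((z ∧ not x) ∨ not z) ∧ (x ∧ x)))) = max(0.6, 0.6) = 0.6
((z ∨ ((not x → (z ∨ y)) ∨ not x)) → ((z ∧ not y) ∨ (z ∨ (((z ∧ not x) ∨ not z) ∧ (x ∧ x))))): 1 > 0.6, so result = 0.6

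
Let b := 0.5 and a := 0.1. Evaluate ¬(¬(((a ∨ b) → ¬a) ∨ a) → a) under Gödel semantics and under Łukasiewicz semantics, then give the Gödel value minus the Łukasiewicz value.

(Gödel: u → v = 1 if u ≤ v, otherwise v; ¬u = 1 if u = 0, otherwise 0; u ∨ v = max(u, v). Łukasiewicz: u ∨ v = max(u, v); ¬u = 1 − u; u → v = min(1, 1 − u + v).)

0.00

Gödel evaluation:
  (a ∨ b) = max(0.1, 0.5) = 0.5
  ¬a: Gödel ¬ of 0.1 = 0 (operand ≠ 0)
  ((a ∨ b) → ¬a): 0.5 > 0, so result = 0
  (((a ∨ b) → ¬a) ∨ a) = max(0, 0.1) = 0.1
  ¬(((a ∨ b) → ¬a) ∨ a): Gödel ¬ of 0.1 = 0 (operand ≠ 0)
  (¬(((a ∨ b) → ¬a) ∨ a) → a): 0 ≤ 0.1, so result = 1
  ¬(¬(((a ∨ b) → ¬a) ∨ a) → a): Gödel ¬ of 1 = 0 (operand ≠ 0)
  Gödel value = 0
Łukasiewicz evaluation:
  (a ∨ b) = max(0.1, 0.5) = 0.5
  ¬a: Łukasiewicz ¬ gives 1 − 0.1 = 0.9
  ((a ∨ b) → ¬a): min(1, 1 − 0.5 + 0.9) = 1
  (((a ∨ b) → ¬a) ∨ a) = max(1, 0.1) = 1
  ¬(((a ∨ b) → ¬a) ∨ a): Łukasiewicz ¬ gives 1 − 1 = 0
  (¬(((a ∨ b) → ¬a) ∨ a) → a): min(1, 1 − 0 + 0.1) = 1
  ¬(¬(((a ∨ b) → ¬a) ∨ a) → a): Łukasiewicz ¬ gives 1 − 1 = 0
  Łukasiewicz value = 0
Difference: 0 − 0 = 0.00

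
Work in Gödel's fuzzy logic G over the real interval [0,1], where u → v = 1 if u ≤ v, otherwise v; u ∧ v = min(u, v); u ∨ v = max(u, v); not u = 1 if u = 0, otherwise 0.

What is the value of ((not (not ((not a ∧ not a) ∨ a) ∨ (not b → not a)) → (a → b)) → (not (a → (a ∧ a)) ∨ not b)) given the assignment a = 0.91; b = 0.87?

not a: Gödel ¬ of 0.91 = 0 (operand ≠ 0)
not a: Gödel ¬ of 0.91 = 0 (operand ≠ 0)
(not a ∧ not a) = min(0, 0) = 0
((not a ∧ not a) ∨ a) = max(0, 0.91) = 0.91
not ((not a ∧ not a) ∨ a): Gödel ¬ of 0.91 = 0 (operand ≠ 0)
not b: Gödel ¬ of 0.87 = 0 (operand ≠ 0)
not a: Gödel ¬ of 0.91 = 0 (operand ≠ 0)
(not b → not a): 0 ≤ 0, so result = 1
(not ((not a ∧ not a) ∨ a) ∨ (not b → not a)) = max(0, 1) = 1
not (not ((not a ∧ not a) ∨ a) ∨ (not b → not a)): Gödel ¬ of 1 = 0 (operand ≠ 0)
(a → b): 0.91 > 0.87, so result = 0.87
(not (not ((not a ∧ not a) ∨ a) ∨ (not b → not a)) → (a → b)): 0 ≤ 0.87, so result = 1
(a ∧ a) = min(0.91, 0.91) = 0.91
(a → (a ∧ a)): 0.91 ≤ 0.91, so result = 1
not (a → (a ∧ a)): Gödel ¬ of 1 = 0 (operand ≠ 0)
not b: Gödel ¬ of 0.87 = 0 (operand ≠ 0)
(not (a → (a ∧ a)) ∨ not b) = max(0, 0) = 0
((not (not ((not a ∧ not a) ∨ a) ∨ (not b → not a)) → (a → b)) → (not (a → (a ∧ a)) ∨ not b)): 1 > 0, so result = 0

0.00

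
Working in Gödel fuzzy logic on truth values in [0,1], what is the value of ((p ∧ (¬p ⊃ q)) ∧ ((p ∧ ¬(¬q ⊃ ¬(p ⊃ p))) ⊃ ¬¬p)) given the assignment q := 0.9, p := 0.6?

0.60

¬p: Gödel ¬ of 0.6 = 0 (operand ≠ 0)
(¬p ⊃ q): 0 ≤ 0.9, so result = 1
(p ∧ (¬p ⊃ q)) = min(0.6, 1) = 0.6
¬q: Gödel ¬ of 0.9 = 0 (operand ≠ 0)
(p ⊃ p): 0.6 ≤ 0.6, so result = 1
¬(p ⊃ p): Gödel ¬ of 1 = 0 (operand ≠ 0)
(¬q ⊃ ¬(p ⊃ p)): 0 ≤ 0, so result = 1
¬(¬q ⊃ ¬(p ⊃ p)): Gödel ¬ of 1 = 0 (operand ≠ 0)
(p ∧ ¬(¬q ⊃ ¬(p ⊃ p))) = min(0.6, 0) = 0
¬p: Gödel ¬ of 0.6 = 0 (operand ≠ 0)
¬¬p: Gödel ¬ of 0 = 1 (operand is 0)
((p ∧ ¬(¬q ⊃ ¬(p ⊃ p))) ⊃ ¬¬p): 0 ≤ 1, so result = 1
((p ∧ (¬p ⊃ q)) ∧ ((p ∧ ¬(¬q ⊃ ¬(p ⊃ p))) ⊃ ¬¬p)) = min(0.6, 1) = 0.6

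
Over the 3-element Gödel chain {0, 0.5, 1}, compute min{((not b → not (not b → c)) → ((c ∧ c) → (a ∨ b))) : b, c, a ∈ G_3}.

The minimum is attained at b = 0.5, c = 1, a = 0:
  not b: Gödel ¬ of 0.5 = 0 (operand ≠ 0)
  not b: Gödel ¬ of 0.5 = 0 (operand ≠ 0)
  (not b → c): 0 ≤ 1, so result = 1
  not (not b → c): Gödel ¬ of 1 = 0 (operand ≠ 0)
  (not b → not (not b → c)): 0 ≤ 0, so result = 1
  (c ∧ c) = min(1, 1) = 1
  (a ∨ b) = max(0, 0.5) = 0.5
  ((c ∧ c) → (a ∨ b)): 1 > 0.5, so result = 0.5
  ((not b → not (not b → c)) → ((c ∧ c) → (a ∨ b))): 1 > 0.5, so result = 0.5
Checking all 27 assignments confirms none give a value below 0.50.

0.50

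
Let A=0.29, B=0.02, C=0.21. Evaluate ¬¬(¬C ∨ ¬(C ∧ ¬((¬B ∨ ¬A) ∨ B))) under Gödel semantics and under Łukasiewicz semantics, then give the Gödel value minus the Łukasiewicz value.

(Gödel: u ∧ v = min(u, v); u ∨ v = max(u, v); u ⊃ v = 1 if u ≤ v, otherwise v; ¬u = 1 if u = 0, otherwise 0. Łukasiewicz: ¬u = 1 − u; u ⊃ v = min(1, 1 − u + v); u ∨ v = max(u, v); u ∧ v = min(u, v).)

Gödel evaluation:
  ¬C: Gödel ¬ of 0.21 = 0 (operand ≠ 0)
  ¬B: Gödel ¬ of 0.02 = 0 (operand ≠ 0)
  ¬A: Gödel ¬ of 0.29 = 0 (operand ≠ 0)
  (¬B ∨ ¬A) = max(0, 0) = 0
  ((¬B ∨ ¬A) ∨ B) = max(0, 0.02) = 0.02
  ¬((¬B ∨ ¬A) ∨ B): Gödel ¬ of 0.02 = 0 (operand ≠ 0)
  (C ∧ ¬((¬B ∨ ¬A) ∨ B)) = min(0.21, 0) = 0
  ¬(C ∧ ¬((¬B ∨ ¬A) ∨ B)): Gödel ¬ of 0 = 1 (operand is 0)
  (¬C ∨ ¬(C ∧ ¬((¬B ∨ ¬A) ∨ B))) = max(0, 1) = 1
  ¬(¬C ∨ ¬(C ∧ ¬((¬B ∨ ¬A) ∨ B))): Gödel ¬ of 1 = 0 (operand ≠ 0)
  ¬¬(¬C ∨ ¬(C ∧ ¬((¬B ∨ ¬A) ∨ B))): Gödel ¬ of 0 = 1 (operand is 0)
  Gödel value = 1
Łukasiewicz evaluation:
  ¬C: Łukasiewicz ¬ gives 1 − 0.21 = 0.79
  ¬B: Łukasiewicz ¬ gives 1 − 0.02 = 0.98
  ¬A: Łukasiewicz ¬ gives 1 − 0.29 = 0.71
  (¬B ∨ ¬A) = max(0.98, 0.71) = 0.98
  ((¬B ∨ ¬A) ∨ B) = max(0.98, 0.02) = 0.98
  ¬((¬B ∨ ¬A) ∨ B): Łukasiewicz ¬ gives 1 − 0.98 = 0.02
  (C ∧ ¬((¬B ∨ ¬A) ∨ B)) = min(0.21, 0.02) = 0.02
  ¬(C ∧ ¬((¬B ∨ ¬A) ∨ B)): Łukasiewicz ¬ gives 1 − 0.02 = 0.98
  (¬C ∨ ¬(C ∧ ¬((¬B ∨ ¬A) ∨ B))) = max(0.79, 0.98) = 0.98
  ¬(¬C ∨ ¬(C ∧ ¬((¬B ∨ ¬A) ∨ B))): Łukasiewicz ¬ gives 1 − 0.98 = 0.02
  ¬¬(¬C ∨ ¬(C ∧ ¬((¬B ∨ ¬A) ∨ B))): Łukasiewicz ¬ gives 1 − 0.02 = 0.98
  Łukasiewicz value = 0.98
Difference: 1 − 0.98 = 0.02

0.02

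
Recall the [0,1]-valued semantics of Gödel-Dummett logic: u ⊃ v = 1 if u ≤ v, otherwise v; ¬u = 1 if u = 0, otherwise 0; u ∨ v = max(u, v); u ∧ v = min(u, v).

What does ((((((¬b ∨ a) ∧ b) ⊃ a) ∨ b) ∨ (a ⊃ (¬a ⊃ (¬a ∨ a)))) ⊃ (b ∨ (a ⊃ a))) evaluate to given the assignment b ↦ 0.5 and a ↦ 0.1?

1.00

¬b: Gödel ¬ of 0.5 = 0 (operand ≠ 0)
(¬b ∨ a) = max(0, 0.1) = 0.1
((¬b ∨ a) ∧ b) = min(0.1, 0.5) = 0.1
(((¬b ∨ a) ∧ b) ⊃ a): 0.1 ≤ 0.1, so result = 1
((((¬b ∨ a) ∧ b) ⊃ a) ∨ b) = max(1, 0.5) = 1
¬a: Gödel ¬ of 0.1 = 0 (operand ≠ 0)
¬a: Gödel ¬ of 0.1 = 0 (operand ≠ 0)
(¬a ∨ a) = max(0, 0.1) = 0.1
(¬a ⊃ (¬a ∨ a)): 0 ≤ 0.1, so result = 1
(a ⊃ (¬a ⊃ (¬a ∨ a))): 0.1 ≤ 1, so result = 1
(((((¬b ∨ a) ∧ b) ⊃ a) ∨ b) ∨ (a ⊃ (¬a ⊃ (¬a ∨ a)))) = max(1, 1) = 1
(a ⊃ a): 0.1 ≤ 0.1, so result = 1
(b ∨ (a ⊃ a)) = max(0.5, 1) = 1
((((((¬b ∨ a) ∧ b) ⊃ a) ∨ b) ∨ (a ⊃ (¬a ⊃ (¬a ∨ a)))) ⊃ (b ∨ (a ⊃ a))): 1 ≤ 1, so result = 1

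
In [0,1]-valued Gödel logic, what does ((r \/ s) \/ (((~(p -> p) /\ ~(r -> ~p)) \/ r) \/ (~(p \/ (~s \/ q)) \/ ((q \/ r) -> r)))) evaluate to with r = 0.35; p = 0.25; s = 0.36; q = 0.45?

0.36

(r \/ s) = max(0.35, 0.36) = 0.36
(p -> p): 0.25 ≤ 0.25, so result = 1
~(p -> p): Gödel ¬ of 1 = 0 (operand ≠ 0)
~p: Gödel ¬ of 0.25 = 0 (operand ≠ 0)
(r -> ~p): 0.35 > 0, so result = 0
~(r -> ~p): Gödel ¬ of 0 = 1 (operand is 0)
(~(p -> p) /\ ~(r -> ~p)) = min(0, 1) = 0
((~(p -> p) /\ ~(r -> ~p)) \/ r) = max(0, 0.35) = 0.35
~s: Gödel ¬ of 0.36 = 0 (operand ≠ 0)
(~s \/ q) = max(0, 0.45) = 0.45
(p \/ (~s \/ q)) = max(0.25, 0.45) = 0.45
~(p \/ (~s \/ q)): Gödel ¬ of 0.45 = 0 (operand ≠ 0)
(q \/ r) = max(0.45, 0.35) = 0.45
((q \/ r) -> r): 0.45 > 0.35, so result = 0.35
(~(p \/ (~s \/ q)) \/ ((q \/ r) -> r)) = max(0, 0.35) = 0.35
(((~(p -> p) /\ ~(r -> ~p)) \/ r) \/ (~(p \/ (~s \/ q)) \/ ((q \/ r) -> r))) = max(0.35, 0.35) = 0.35
((r \/ s) \/ (((~(p -> p) /\ ~(r -> ~p)) \/ r) \/ (~(p \/ (~s \/ q)) \/ ((q \/ r) -> r)))) = max(0.36, 0.35) = 0.36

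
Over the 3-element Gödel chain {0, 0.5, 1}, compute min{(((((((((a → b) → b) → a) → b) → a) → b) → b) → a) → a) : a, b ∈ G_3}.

1.00

Every assignment gives 1. For instance at a = 0, b = 0:
  (a → b): 0 ≤ 0, so result = 1
  ((a → b) → b): 1 > 0, so result = 0
  (((a → b) → b) → a): 0 ≤ 0, so result = 1
  ((((a → b) → b) → a) → b): 1 > 0, so result = 0
  (((((a → b) → b) → a) → b) → a): 0 ≤ 0, so result = 1
  ((((((a → b) → b) → a) → b) → a) → b): 1 > 0, so result = 0
  (((((((a → b) → b) → a) → b) → a) → b) → b): 0 ≤ 0, so result = 1
  ((((((((a → b) → b) → a) → b) → a) → b) → b) → a): 1 > 0, so result = 0
  (((((((((a → b) → b) → a) → b) → a) → b) → b) → a) → a): 0 ≤ 0, so result = 1
All 9 assignments give value 1 — the formula is a G_3-tautology.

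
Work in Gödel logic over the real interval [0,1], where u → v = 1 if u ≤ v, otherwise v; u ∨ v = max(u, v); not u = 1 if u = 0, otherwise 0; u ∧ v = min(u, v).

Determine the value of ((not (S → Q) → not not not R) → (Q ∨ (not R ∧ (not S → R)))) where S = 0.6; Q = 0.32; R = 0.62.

(S → Q): 0.6 > 0.32, so result = 0.32
not (S → Q): Gödel ¬ of 0.32 = 0 (operand ≠ 0)
not R: Gödel ¬ of 0.62 = 0 (operand ≠ 0)
not not R: Gödel ¬ of 0 = 1 (operand is 0)
not not not R: Gödel ¬ of 1 = 0 (operand ≠ 0)
(not (S → Q) → not not not R): 0 ≤ 0, so result = 1
not R: Gödel ¬ of 0.62 = 0 (operand ≠ 0)
not S: Gödel ¬ of 0.6 = 0 (operand ≠ 0)
(not S → R): 0 ≤ 0.62, so result = 1
(not R ∧ (not S → R)) = min(0, 1) = 0
(Q ∨ (not R ∧ (not S → R))) = max(0.32, 0) = 0.32
((not (S → Q) → not not not R) → (Q ∨ (not R ∧ (not S → R)))): 1 > 0.32, so result = 0.32

0.32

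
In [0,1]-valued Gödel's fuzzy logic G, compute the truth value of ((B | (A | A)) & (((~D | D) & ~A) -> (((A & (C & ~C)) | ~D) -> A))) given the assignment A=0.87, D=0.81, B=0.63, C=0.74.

0.87

(A | A) = max(0.87, 0.87) = 0.87
(B | (A | A)) = max(0.63, 0.87) = 0.87
~D: Gödel ¬ of 0.81 = 0 (operand ≠ 0)
(~D | D) = max(0, 0.81) = 0.81
~A: Gödel ¬ of 0.87 = 0 (operand ≠ 0)
((~D | D) & ~A) = min(0.81, 0) = 0
~C: Gödel ¬ of 0.74 = 0 (operand ≠ 0)
(C & ~C) = min(0.74, 0) = 0
(A & (C & ~C)) = min(0.87, 0) = 0
~D: Gödel ¬ of 0.81 = 0 (operand ≠ 0)
((A & (C & ~C)) | ~D) = max(0, 0) = 0
(((A & (C & ~C)) | ~D) -> A): 0 ≤ 0.87, so result = 1
(((~D | D) & ~A) -> (((A & (C & ~C)) | ~D) -> A)): 0 ≤ 1, so result = 1
((B | (A | A)) & (((~D | D) & ~A) -> (((A & (C & ~C)) | ~D) -> A))) = min(0.87, 1) = 0.87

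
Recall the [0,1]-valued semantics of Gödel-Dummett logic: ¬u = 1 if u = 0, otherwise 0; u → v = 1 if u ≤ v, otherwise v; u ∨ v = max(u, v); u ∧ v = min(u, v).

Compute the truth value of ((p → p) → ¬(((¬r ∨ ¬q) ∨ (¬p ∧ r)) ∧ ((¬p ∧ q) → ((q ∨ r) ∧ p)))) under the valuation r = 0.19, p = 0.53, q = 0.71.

(p → p): 0.53 ≤ 0.53, so result = 1
¬r: Gödel ¬ of 0.19 = 0 (operand ≠ 0)
¬q: Gödel ¬ of 0.71 = 0 (operand ≠ 0)
(¬r ∨ ¬q) = max(0, 0) = 0
¬p: Gödel ¬ of 0.53 = 0 (operand ≠ 0)
(¬p ∧ r) = min(0, 0.19) = 0
((¬r ∨ ¬q) ∨ (¬p ∧ r)) = max(0, 0) = 0
¬p: Gödel ¬ of 0.53 = 0 (operand ≠ 0)
(¬p ∧ q) = min(0, 0.71) = 0
(q ∨ r) = max(0.71, 0.19) = 0.71
((q ∨ r) ∧ p) = min(0.71, 0.53) = 0.53
((¬p ∧ q) → ((q ∨ r) ∧ p)): 0 ≤ 0.53, so result = 1
(((¬r ∨ ¬q) ∨ (¬p ∧ r)) ∧ ((¬p ∧ q) → ((q ∨ r) ∧ p))) = min(0, 1) = 0
¬(((¬r ∨ ¬q) ∨ (¬p ∧ r)) ∧ ((¬p ∧ q) → ((q ∨ r) ∧ p))): Gödel ¬ of 0 = 1 (operand is 0)
((p → p) → ¬(((¬r ∨ ¬q) ∨ (¬p ∧ r)) ∧ ((¬p ∧ q) → ((q ∨ r) ∧ p)))): 1 ≤ 1, so result = 1

1.00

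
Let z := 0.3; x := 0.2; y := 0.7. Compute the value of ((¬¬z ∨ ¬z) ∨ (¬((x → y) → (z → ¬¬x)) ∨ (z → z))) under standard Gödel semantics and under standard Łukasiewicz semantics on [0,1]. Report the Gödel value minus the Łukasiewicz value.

0.00

Gödel evaluation:
  ¬z: Gödel ¬ of 0.3 = 0 (operand ≠ 0)
  ¬¬z: Gödel ¬ of 0 = 1 (operand is 0)
  ¬z: Gödel ¬ of 0.3 = 0 (operand ≠ 0)
  (¬¬z ∨ ¬z) = max(1, 0) = 1
  (x → y): 0.2 ≤ 0.7, so result = 1
  ¬x: Gödel ¬ of 0.2 = 0 (operand ≠ 0)
  ¬¬x: Gödel ¬ of 0 = 1 (operand is 0)
  (z → ¬¬x): 0.3 ≤ 1, so result = 1
  ((x → y) → (z → ¬¬x)): 1 ≤ 1, so result = 1
  ¬((x → y) → (z → ¬¬x)): Gödel ¬ of 1 = 0 (operand ≠ 0)
  (z → z): 0.3 ≤ 0.3, so result = 1
  (¬((x → y) → (z → ¬¬x)) ∨ (z → z)) = max(0, 1) = 1
  ((¬¬z ∨ ¬z) ∨ (¬((x → y) → (z → ¬¬x)) ∨ (z → z))) = max(1, 1) = 1
  Gödel value = 1
Łukasiewicz evaluation:
  ¬z: Łukasiewicz ¬ gives 1 − 0.3 = 0.7
  ¬¬z: Łukasiewicz ¬ gives 1 − 0.7 = 0.3
  ¬z: Łukasiewicz ¬ gives 1 − 0.3 = 0.7
  (¬¬z ∨ ¬z) = max(0.3, 0.7) = 0.7
  (x → y): min(1, 1 − 0.2 + 0.7) = 1
  ¬x: Łukasiewicz ¬ gives 1 − 0.2 = 0.8
  ¬¬x: Łukasiewicz ¬ gives 1 − 0.8 = 0.2
  (z → ¬¬x): min(1, 1 − 0.3 + 0.2) = 0.9
  ((x → y) → (z → ¬¬x)): min(1, 1 − 1 + 0.9) = 0.9
  ¬((x → y) → (z → ¬¬x)): Łukasiewicz ¬ gives 1 − 0.9 = 0.1
  (z → z): min(1, 1 − 0.3 + 0.3) = 1
  (¬((x → y) → (z → ¬¬x)) ∨ (z → z)) = max(0.1, 1) = 1
  ((¬¬z ∨ ¬z) ∨ (¬((x → y) → (z → ¬¬x)) ∨ (z → z))) = max(0.7, 1) = 1
  Łukasiewicz value = 1
Difference: 1 − 1 = 0.00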